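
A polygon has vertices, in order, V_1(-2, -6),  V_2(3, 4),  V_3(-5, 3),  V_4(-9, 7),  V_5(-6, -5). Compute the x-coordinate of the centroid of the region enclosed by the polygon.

Apply the surveyor's formula. First the cross-terms c_i = x_i·y_{i+1} − x_{i+1}·y_i:
  10, 29, -8, 87, 26  ⇒  2A = 144, A = 72.
Then Σ (x_i + x_{i+1})·c_i = -1449, so x̄ = -1449 / (6·72) = -161/48.

-161/48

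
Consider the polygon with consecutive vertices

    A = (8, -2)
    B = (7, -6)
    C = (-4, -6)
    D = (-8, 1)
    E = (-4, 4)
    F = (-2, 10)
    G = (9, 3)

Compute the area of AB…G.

Apply Gauss's area formula: 2A = Σ (x_i·y_{i+1} − x_{i+1}·y_i), indices taken mod 7.
A→B: (8)(-6) − (7)(-2) = -34
B→C: (7)(-6) − (-4)(-6) = -66
C→D: (-4)(1) − (-8)(-6) = -52
D→E: (-8)(4) − (-4)(1) = -28
E→F: (-4)(10) − (-2)(4) = -32
F→G: (-2)(3) − (9)(10) = -96
G→A: (9)(-2) − (8)(3) = -42
Σ = -350
Area = |Σ|/2 = 175.

175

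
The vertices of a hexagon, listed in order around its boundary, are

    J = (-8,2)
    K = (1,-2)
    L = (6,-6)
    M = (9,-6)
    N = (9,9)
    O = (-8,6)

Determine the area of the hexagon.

165.5

Σ = (14) + (6) + (18) + (135) + (126) + (32) = 331
Area = |Σ|/2 = 165.5.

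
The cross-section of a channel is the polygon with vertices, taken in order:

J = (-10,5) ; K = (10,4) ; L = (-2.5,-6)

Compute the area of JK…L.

106.25

Σ = (-90) + (-50) + (-72.5) = -212.5
Area = |Σ|/2 = 106.25.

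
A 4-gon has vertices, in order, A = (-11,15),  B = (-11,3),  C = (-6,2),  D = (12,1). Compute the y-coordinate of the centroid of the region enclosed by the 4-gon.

Apply the surveyor's formula. First the cross-terms c_i = x_i·y_{i+1} − x_{i+1}·y_i:
  132, -4, -30, 191  ⇒  2A = 289, A = 144.5.
Then Σ (y_i + y_{i+1})·c_i = 5322, so ȳ = 5322 / (6·144.5) = 1774/289.

1774/289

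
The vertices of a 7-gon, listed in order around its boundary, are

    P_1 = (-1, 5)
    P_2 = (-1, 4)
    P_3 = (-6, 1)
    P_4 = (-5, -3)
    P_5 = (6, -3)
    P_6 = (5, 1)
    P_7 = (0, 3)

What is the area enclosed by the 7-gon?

59.5

Σ = (1) + (23) + (23) + (33) + (21) + (15) + (3) = 119
Area = |Σ|/2 = 59.5.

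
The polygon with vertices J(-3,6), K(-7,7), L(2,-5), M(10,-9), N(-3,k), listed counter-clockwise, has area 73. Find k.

The doubled signed area Σ (x_i y_{i+1} − x_{i+1} y_i) is linear in k.
With k=0 it equals 29; the coefficient of k is 13 (from the two edges through N).
So 13·k + 29 = 2·73 = 146 ⇒ k = 9.

9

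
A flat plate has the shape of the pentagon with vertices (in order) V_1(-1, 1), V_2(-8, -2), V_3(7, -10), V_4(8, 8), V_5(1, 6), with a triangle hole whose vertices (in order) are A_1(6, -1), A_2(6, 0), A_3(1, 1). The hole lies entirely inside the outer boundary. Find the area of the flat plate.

141

Outer boundary:
Σ = (10) + (94) + (136) + (40) + (7) = 287
Area = |Σ|/2 = 143.5.
Hole:
Apply the shoelace (surveyor's) formula: 2A = Σ (x_i·y_{i+1} − x_{i+1}·y_i), indices taken mod 3.
A_1→A_2: (6)(0) − (6)(-1) = 6
A_2→A_3: (6)(1) − (1)(0) = 6
A_3→A_1: (1)(-1) − (6)(1) = -7
Σ = 5
Area = |Σ|/2 = 2.5.
Net area = 143.5 − 2.5 = 141.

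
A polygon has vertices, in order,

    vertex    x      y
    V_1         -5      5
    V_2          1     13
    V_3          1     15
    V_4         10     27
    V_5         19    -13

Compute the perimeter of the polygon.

|V_1V_2| = √((6)² + (8)²) = √100 = 10
|V_2V_3| = √((0)² + (2)²) = √4 = 2
|V_3V_4| = √((9)² + (12)²) = √225 = 15
|V_4V_5| = √((9)² + (-40)²) = √1681 = 41
|V_5V_1| = √((-24)² + (18)²) = √900 = 30
Perimeter = 10 + 2 + 15 + 41 + 30 = 98.

98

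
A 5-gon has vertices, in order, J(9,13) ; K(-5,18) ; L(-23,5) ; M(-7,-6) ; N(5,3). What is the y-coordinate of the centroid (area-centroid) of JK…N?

1366/209

Apply the shoelace (surveyor's) formula. First the cross-terms c_i = x_i·y_{i+1} − x_{i+1}·y_i:
  227, 389, 173, 9, 38  ⇒  2A = 836, A = 418.
Then Σ (y_i + y_{i+1})·c_i = 16392, so ȳ = 16392 / (6·418) = 1366/209.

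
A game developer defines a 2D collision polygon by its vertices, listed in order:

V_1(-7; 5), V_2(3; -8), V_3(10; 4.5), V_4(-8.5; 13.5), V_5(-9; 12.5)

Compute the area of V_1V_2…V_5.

Apply the shoelace (surveyor's) formula: 2A = Σ (x_i·y_{i+1} − x_{i+1}·y_i), indices taken mod 5.
Σ = (41) + (93.5) + (173.25) + (15.25) + (42.5) = 365.5
Area = |Σ|/2 = 182.75.

182.75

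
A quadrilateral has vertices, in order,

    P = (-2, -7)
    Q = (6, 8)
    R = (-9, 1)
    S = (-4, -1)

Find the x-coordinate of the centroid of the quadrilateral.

Apply the surveyor's formula. First the cross-terms c_i = x_i·y_{i+1} − x_{i+1}·y_i:
  26, 78, 13, 26  ⇒  2A = 143, A = 71.5.
Then Σ (x_i + x_{i+1})·c_i = -455, so x̄ = -455 / (6·71.5) = -35/33.

-35/33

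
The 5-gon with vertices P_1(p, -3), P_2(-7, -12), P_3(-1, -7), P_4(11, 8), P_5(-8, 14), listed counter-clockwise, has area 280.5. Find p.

The doubled signed area Σ (x_i y_{i+1} − x_{i+1} y_i) is linear in p.
With p=0 it equals 327; the coefficient of p is -26 (from the two edges through P_1).
So -26·p + 327 = 2·280.5 = 561 ⇒ p = -9.

-9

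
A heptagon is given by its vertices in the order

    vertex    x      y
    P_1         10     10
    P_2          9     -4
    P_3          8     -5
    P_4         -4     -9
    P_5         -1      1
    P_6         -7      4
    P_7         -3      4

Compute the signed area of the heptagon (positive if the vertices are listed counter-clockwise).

Apply the surveyor's formula: 2A = Σ (x_i·y_{i+1} − x_{i+1}·y_i), indices taken mod 7.
Σ = (-130) + (-13) + (-92) + (-13) + (3) + (-16) + (-70) = -331
Signed area = Σ/2 = -165.5 (negative ⇒ clockwise traversal).

-165.5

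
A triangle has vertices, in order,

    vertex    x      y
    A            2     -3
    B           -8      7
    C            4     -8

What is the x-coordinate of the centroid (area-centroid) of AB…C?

-2/3

Apply the shoelace formula. First the cross-terms c_i = x_i·y_{i+1} − x_{i+1}·y_i:
  -10, 36, 4  ⇒  2A = 30, A = 15.
Then Σ (x_i + x_{i+1})·c_i = -60, so x̄ = -60 / (6·15) = -2/3.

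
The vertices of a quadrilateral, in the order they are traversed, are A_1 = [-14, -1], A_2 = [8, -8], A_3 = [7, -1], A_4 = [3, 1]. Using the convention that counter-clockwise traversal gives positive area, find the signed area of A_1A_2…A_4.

Apply the surveyor's formula: 2A = Σ (x_i·y_{i+1} − x_{i+1}·y_i), indices taken mod 4.
A_1→A_2: (-14)(-8) − (8)(-1) = 120
A_2→A_3: (8)(-1) − (7)(-8) = 48
A_3→A_4: (7)(1) − (3)(-1) = 10
A_4→A_1: (3)(-1) − (-14)(1) = 11
Σ = 189
Signed area = Σ/2 = 94.5 (positive ⇒ counter-clockwise traversal).

94.5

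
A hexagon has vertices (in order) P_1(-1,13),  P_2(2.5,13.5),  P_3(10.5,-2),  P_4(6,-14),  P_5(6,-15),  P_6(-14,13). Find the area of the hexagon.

Apply the surveyor's formula: 2A = Σ (x_i·y_{i+1} − x_{i+1}·y_i), indices taken mod 6.
Σ = (-46) + (-146.75) + (-135) + (-6) + (-132) + (-169) = -634.75
Area = |Σ|/2 = 317.375.

317.375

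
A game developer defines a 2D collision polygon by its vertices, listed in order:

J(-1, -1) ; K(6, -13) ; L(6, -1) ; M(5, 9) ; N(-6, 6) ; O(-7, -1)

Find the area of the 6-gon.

144

Apply the shoelace formula: 2A = Σ (x_i·y_{i+1} − x_{i+1}·y_i), indices taken mod 6.
Σ = (19) + (72) + (59) + (84) + (48) + (6) = 288
Area = |Σ|/2 = 144.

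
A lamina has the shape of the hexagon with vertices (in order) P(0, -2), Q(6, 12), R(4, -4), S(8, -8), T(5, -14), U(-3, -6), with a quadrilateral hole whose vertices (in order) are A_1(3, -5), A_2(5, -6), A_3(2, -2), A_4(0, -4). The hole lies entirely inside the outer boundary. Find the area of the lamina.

Outer boundary:
Σ = (12) + (-72) + (0) + (-72) + (-72) + (6) = -198
Area = |Σ|/2 = 99.
Hole:
Apply Gauss's area formula: 2A = Σ (x_i·y_{i+1} − x_{i+1}·y_i), indices taken mod 4.
Σ = (7) + (2) + (-8) + (12) = 13
Area = |Σ|/2 = 6.5.
Net area = 99 − 6.5 = 92.5.

92.5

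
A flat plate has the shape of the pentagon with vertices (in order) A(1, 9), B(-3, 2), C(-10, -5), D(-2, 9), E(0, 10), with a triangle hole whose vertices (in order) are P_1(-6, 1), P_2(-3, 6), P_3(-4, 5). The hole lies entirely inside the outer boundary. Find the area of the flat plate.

32

Outer boundary:
Apply the shoelace formula: 2A = Σ (x_i·y_{i+1} − x_{i+1}·y_i), indices taken mod 5.
Σ = (29) + (35) + (-100) + (-20) + (-10) = -66
Area = |Σ|/2 = 33.
Hole:
Σ = (-33) + (9) + (26) = 2
Area = |Σ|/2 = 1.
Net area = 33 − 1 = 32.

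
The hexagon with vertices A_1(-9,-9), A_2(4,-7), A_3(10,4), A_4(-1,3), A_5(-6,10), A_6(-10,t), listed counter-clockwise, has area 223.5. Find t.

10

The doubled signed area Σ (x_i y_{i+1} − x_{i+1} y_i) is linear in t.
With t=0 it equals 417; the coefficient of t is 3 (from the two edges through A_6).
So 3·t + 417 = 2·223.5 = 447 ⇒ t = 10.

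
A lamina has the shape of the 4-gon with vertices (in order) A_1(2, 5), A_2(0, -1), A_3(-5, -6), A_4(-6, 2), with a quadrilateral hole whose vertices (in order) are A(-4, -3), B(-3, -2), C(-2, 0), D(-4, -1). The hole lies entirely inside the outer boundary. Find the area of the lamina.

Outer boundary:
Σ = (-2) + (-5) + (-46) + (-34) = -87
Area = |Σ|/2 = 43.5.
Hole:
Σ = (-1) + (-4) + (2) + (8) = 5
Area = |Σ|/2 = 2.5.
Net area = 43.5 − 2.5 = 41.

41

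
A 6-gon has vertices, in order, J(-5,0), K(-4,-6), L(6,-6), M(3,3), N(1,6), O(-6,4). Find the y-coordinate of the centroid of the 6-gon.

-131/201

Apply the surveyor's formula. First the cross-terms c_i = x_i·y_{i+1} − x_{i+1}·y_i:
  30, 60, 36, 15, 40, 20  ⇒  2A = 201, A = 100.5.
Then Σ (y_i + y_{i+1})·c_i = -393, so ȳ = -393 / (6·100.5) = -131/201.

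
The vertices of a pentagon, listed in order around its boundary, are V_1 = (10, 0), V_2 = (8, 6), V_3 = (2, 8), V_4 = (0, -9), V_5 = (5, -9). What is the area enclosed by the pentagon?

Cross-terms: 60, 52, -18, 45, 90  ⇒  Σ = 229
Area = |Σ|/2 = 114.5.

114.5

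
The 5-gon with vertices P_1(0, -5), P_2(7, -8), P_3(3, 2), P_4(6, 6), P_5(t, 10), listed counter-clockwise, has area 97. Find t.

The doubled signed area Σ (x_i y_{i+1} − x_{i+1} y_i) is linear in t.
With t=0 it equals 139; the coefficient of t is -11 (from the two edges through P_5).
So -11·t + 139 = 2·97 = 194 ⇒ t = -5.

-5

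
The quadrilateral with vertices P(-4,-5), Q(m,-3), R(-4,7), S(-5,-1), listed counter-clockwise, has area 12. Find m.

-3

The doubled signed area Σ (x_i y_{i+1} − x_{i+1} y_i) is linear in m.
With m=0 it equals 60; the coefficient of m is 12 (from the two edges through Q).
So 12·m + 60 = 2·12 = 24 ⇒ m = -3.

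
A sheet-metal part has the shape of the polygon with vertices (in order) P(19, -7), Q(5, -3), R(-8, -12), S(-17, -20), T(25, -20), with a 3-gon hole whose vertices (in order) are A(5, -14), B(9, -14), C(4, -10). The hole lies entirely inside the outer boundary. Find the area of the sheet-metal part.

439.5

Outer boundary:
Σ = (-22) + (-84) + (-44) + (840) + (205) = 895
Area = |Σ|/2 = 447.5.
Hole:
Σ = (56) + (-34) + (-6) = 16
Area = |Σ|/2 = 8.
Net area = 447.5 − 8 = 439.5.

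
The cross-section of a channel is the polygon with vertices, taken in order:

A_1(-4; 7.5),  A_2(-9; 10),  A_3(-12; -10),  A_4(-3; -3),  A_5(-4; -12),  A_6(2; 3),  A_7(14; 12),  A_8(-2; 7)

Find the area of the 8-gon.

Σ = (27.5) + (210) + (6) + (24) + (12) + (-18) + (122) + (13) = 396.5
Area = |Σ|/2 = 198.25.

198.25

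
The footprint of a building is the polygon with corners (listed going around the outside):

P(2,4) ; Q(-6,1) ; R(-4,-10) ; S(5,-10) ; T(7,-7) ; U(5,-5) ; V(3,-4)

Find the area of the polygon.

Cross-terms: 26, 64, 90, 35, 0, -5, 20  ⇒  Σ = 230
Area = |Σ|/2 = 115.

115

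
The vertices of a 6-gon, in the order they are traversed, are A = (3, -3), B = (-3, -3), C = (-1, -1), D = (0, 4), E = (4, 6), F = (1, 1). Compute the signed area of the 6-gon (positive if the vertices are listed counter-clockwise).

-23

Apply the surveyor's formula: 2A = Σ (x_i·y_{i+1} − x_{i+1}·y_i), indices taken mod 6.
Cross-terms: -18, 0, -4, -16, -2, -6  ⇒  Σ = -46
Signed area = Σ/2 = -23 (negative ⇒ clockwise traversal).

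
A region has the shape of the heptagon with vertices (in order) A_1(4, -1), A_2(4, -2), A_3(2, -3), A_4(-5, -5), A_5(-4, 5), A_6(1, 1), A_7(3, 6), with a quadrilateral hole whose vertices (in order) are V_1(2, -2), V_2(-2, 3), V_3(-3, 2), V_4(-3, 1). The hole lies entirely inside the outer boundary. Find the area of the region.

Outer boundary:
Apply the shoelace (surveyor's) formula: 2A = Σ (x_i·y_{i+1} − x_{i+1}·y_i), indices taken mod 7.
A_1→A_2: (4)(-2) − (4)(-1) = -4
A_2→A_3: (4)(-3) − (2)(-2) = -8
A_3→A_4: (2)(-5) − (-5)(-3) = -25
A_4→A_5: (-5)(5) − (-4)(-5) = -45
A_5→A_6: (-4)(1) − (1)(5) = -9
A_6→A_7: (1)(6) − (3)(1) = 3
A_7→A_1: (3)(-1) − (4)(6) = -27
Σ = -115
Area = |Σ|/2 = 57.5.
Hole:
V_1→V_2: (2)(3) − (-2)(-2) = 2
V_2→V_3: (-2)(2) − (-3)(3) = 5
V_3→V_4: (-3)(1) − (-3)(2) = 3
V_4→V_1: (-3)(-2) − (2)(1) = 4
Σ = 14
Area = |Σ|/2 = 7.
Net area = 57.5 − 7 = 50.5.

50.5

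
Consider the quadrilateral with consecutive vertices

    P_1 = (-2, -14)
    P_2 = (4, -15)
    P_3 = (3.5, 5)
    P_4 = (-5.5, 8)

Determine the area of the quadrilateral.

153.5

Apply the shoelace (surveyor's) formula: 2A = Σ (x_i·y_{i+1} − x_{i+1}·y_i), indices taken mod 4.
Cross-terms: 86, 72.5, 55.5, 93  ⇒  Σ = 307
Area = |Σ|/2 = 153.5.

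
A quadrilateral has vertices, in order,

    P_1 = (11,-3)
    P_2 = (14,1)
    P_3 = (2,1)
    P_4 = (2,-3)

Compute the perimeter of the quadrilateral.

|P_1P_2| = √((3)² + (4)²) = √25 = 5
|P_2P_3| = √((-12)² + (0)²) = √144 = 12
|P_3P_4| = √((0)² + (-4)²) = √16 = 4
|P_4P_1| = √((9)² + (0)²) = √81 = 9
Perimeter = 5 + 12 + 4 + 9 = 30.

30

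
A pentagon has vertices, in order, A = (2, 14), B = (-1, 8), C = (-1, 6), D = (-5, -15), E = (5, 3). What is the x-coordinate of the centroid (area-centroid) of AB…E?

Apply the shoelace formula. First the cross-terms c_i = x_i·y_{i+1} − x_{i+1}·y_i:
  30, 2, 45, 60, 64  ⇒  2A = 201, A = 100.5.
Then Σ (x_i + x_{i+1})·c_i = 204, so x̄ = 204 / (6·100.5) = 68/201.

68/201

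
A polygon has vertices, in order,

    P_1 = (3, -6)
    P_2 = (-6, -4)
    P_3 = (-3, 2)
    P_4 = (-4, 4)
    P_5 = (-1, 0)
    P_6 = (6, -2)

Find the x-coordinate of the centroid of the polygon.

-0.36

Apply the shoelace formula. First the cross-terms c_i = x_i·y_{i+1} − x_{i+1}·y_i:
  -48, -24, -4, 4, 2, -30  ⇒  2A = -100, A = -50.
Then Σ (x_i + x_{i+1})·c_i = 108, so x̄ = 108 / (6·(-50)) = -0.36.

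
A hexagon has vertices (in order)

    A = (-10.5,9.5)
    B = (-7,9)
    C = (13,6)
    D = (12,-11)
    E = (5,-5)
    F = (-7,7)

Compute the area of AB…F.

200

Cross-terms: -28, -159, -215, -5, 0, 7  ⇒  Σ = -400
Area = |Σ|/2 = 200.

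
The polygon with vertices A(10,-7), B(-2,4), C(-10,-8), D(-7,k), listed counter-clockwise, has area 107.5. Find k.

Write out the shoelace sum; only the two edges meeting at D involve k:
2·Area = [((-10)·k − (-7)·(-8)) + ((-7)·(-7) − 10·k)] + 82
       = -20·k + 75 = 215
⇒ k = -7.

-7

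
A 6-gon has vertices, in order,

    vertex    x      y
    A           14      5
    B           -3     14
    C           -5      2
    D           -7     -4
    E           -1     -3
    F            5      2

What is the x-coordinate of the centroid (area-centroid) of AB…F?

Apply the shoelace formula. First the cross-terms c_i = x_i·y_{i+1} − x_{i+1}·y_i:
  211, 64, 34, 17, 13, -3  ⇒  2A = 336, A = 168.
Then Σ (x_i + x_{i+1})·c_i = 1260, so x̄ = 1260 / (6·168) = 1.25.

1.25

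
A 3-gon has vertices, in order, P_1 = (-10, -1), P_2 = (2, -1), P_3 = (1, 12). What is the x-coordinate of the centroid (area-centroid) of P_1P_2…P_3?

-7/3

Apply the surveyor's formula. First the cross-terms c_i = x_i·y_{i+1} − x_{i+1}·y_i:
  12, 25, 119  ⇒  2A = 156, A = 78.
Then Σ (x_i + x_{i+1})·c_i = -1092, so x̄ = -1092 / (6·78) = -7/3.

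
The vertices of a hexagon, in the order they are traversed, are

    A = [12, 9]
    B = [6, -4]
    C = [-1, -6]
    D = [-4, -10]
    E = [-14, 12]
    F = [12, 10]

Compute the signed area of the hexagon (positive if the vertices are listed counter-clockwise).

-320

Apply the shoelace formula: 2A = Σ (x_i·y_{i+1} − x_{i+1}·y_i), indices taken mod 6.
Σ = (-102) + (-40) + (-14) + (-188) + (-284) + (-12) = -640
Signed area = Σ/2 = -320 (negative ⇒ clockwise traversal).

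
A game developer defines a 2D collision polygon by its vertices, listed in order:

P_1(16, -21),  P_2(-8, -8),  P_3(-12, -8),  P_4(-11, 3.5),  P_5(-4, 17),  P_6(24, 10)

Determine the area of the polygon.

871.5

Σ = (-296) + (-32) + (-130) + (-173) + (-448) + (-664) = -1743
Area = |Σ|/2 = 871.5.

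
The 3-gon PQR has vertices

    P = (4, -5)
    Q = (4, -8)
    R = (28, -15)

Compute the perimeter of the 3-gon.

54

|PQ| = √((0)² + (-3)²) = √9 = 3
|QR| = √((24)² + (-7)²) = √625 = 25
|RP| = √((-24)² + (10)²) = √676 = 26
Perimeter = 3 + 25 + 26 = 54.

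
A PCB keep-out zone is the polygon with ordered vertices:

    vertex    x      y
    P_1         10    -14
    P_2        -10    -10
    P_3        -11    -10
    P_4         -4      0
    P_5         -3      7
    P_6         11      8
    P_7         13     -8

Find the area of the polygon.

Apply the surveyor's formula: 2A = Σ (x_i·y_{i+1} − x_{i+1}·y_i), indices taken mod 7.
Cross-terms: -240, -10, -40, -28, -101, -192, -102  ⇒  Σ = -713
Area = |Σ|/2 = 356.5.

356.5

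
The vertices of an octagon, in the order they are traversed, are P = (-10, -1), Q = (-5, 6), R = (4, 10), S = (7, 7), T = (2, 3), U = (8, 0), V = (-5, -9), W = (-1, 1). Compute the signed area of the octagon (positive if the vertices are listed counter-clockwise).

-136.5

Apply the surveyor's formula: 2A = Σ (x_i·y_{i+1} − x_{i+1}·y_i), indices taken mod 8.
Σ = (-65) + (-74) + (-42) + (7) + (-24) + (-72) + (-14) + (11) = -273
Signed area = Σ/2 = -136.5 (negative ⇒ clockwise traversal).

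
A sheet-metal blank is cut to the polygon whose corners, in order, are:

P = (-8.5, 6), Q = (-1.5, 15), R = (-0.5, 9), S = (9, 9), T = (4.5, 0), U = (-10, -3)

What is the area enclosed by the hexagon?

174.75

Σ = (-118.5) + (-6) + (-85.5) + (-40.5) + (-13.5) + (-85.5) = -349.5
Area = |Σ|/2 = 174.75.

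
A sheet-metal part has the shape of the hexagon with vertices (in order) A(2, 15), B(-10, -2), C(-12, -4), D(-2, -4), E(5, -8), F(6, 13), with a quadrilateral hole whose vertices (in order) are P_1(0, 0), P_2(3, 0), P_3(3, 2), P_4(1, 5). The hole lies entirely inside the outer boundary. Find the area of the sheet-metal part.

Outer boundary:
Apply the shoelace formula: 2A = Σ (x_i·y_{i+1} − x_{i+1}·y_i), indices taken mod 6.
A→B: (2)(-2) − (-10)(15) = 146
B→C: (-10)(-4) − (-12)(-2) = 16
C→D: (-12)(-4) − (-2)(-4) = 40
D→E: (-2)(-8) − (5)(-4) = 36
E→F: (5)(13) − (6)(-8) = 113
F→A: (6)(15) − (2)(13) = 64
Σ = 415
Area = |Σ|/2 = 207.5.
Hole:
Apply Gauss's area formula: 2A = Σ (x_i·y_{i+1} − x_{i+1}·y_i), indices taken mod 4.
Cross-terms: 0, 6, 13, 0  ⇒  Σ = 19
Area = |Σ|/2 = 9.5.
Net area = 207.5 − 9.5 = 198.

198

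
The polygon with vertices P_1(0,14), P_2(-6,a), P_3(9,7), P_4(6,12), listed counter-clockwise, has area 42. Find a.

12

The doubled signed area Σ (x_i y_{i+1} − x_{i+1} y_i) is linear in a.
With a=0 it equals 192; the coefficient of a is -9 (from the two edges through P_2).
So -9·a + 192 = 2·42 = 84 ⇒ a = 12.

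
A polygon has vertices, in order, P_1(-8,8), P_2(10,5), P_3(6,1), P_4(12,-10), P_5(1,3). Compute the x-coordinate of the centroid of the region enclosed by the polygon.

247/67

Apply the shoelace formula. First the cross-terms c_i = x_i·y_{i+1} − x_{i+1}·y_i:
  -120, -20, -72, 46, 32  ⇒  2A = -134, A = -67.
Then Σ (x_i + x_{i+1})·c_i = -1482, so x̄ = -1482 / (6·(-67)) = 247/67.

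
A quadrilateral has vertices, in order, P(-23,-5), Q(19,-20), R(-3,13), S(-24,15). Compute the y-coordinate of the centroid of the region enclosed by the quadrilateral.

-139/201

Apply the shoelace (surveyor's) formula. First the cross-terms c_i = x_i·y_{i+1} − x_{i+1}·y_i:
  555, 187, 267, 465  ⇒  2A = 1474, A = 737.
Then Σ (y_i + y_{i+1})·c_i = -3058, so ȳ = -3058 / (6·737) = -139/201.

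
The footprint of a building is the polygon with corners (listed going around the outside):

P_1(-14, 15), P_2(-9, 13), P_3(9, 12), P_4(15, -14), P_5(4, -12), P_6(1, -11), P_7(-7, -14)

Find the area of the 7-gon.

563

Apply Gauss's area formula: 2A = Σ (x_i·y_{i+1} − x_{i+1}·y_i), indices taken mod 7.
Cross-terms: -47, -225, -306, -124, -32, -91, -301  ⇒  Σ = -1126
Area = |Σ|/2 = 563.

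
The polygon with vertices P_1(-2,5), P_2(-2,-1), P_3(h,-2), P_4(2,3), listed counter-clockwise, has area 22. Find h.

2

Write out the shoelace sum; only the two edges meeting at P_3 involve h:
2·Area = [((-2)·(-2) − h·(-1)) + (h·3 − 2·(-2))] + 28
       = 4·h + 36 = 44
⇒ h = 2.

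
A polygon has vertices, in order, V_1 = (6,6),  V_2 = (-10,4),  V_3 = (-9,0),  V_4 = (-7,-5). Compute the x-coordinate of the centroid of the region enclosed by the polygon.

Apply the surveyor's formula. First the cross-terms c_i = x_i·y_{i+1} − x_{i+1}·y_i:
  84, 36, 45, -12  ⇒  2A = 153, A = 76.5.
Then Σ (x_i + x_{i+1})·c_i = -1728, so x̄ = -1728 / (6·76.5) = -64/17.

-64/17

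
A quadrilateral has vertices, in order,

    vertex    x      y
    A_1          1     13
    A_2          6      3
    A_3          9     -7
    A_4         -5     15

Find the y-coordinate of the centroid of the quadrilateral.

197/31

Apply Gauss's area formula. First the cross-terms c_i = x_i·y_{i+1} − x_{i+1}·y_i:
  -75, -69, 100, -80  ⇒  2A = -124, A = -62.
Then Σ (y_i + y_{i+1})·c_i = -2364, so ȳ = -2364 / (6·(-62)) = 197/31.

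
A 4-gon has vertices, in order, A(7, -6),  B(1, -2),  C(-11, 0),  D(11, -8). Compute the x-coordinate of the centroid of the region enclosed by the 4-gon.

Apply the shoelace (surveyor's) formula. First the cross-terms c_i = x_i·y_{i+1} − x_{i+1}·y_i:
  -8, -22, 88, -10  ⇒  2A = 48, A = 24.
Then Σ (x_i + x_{i+1})·c_i = -24, so x̄ = -24 / (6·24) = -1/6.

-1/6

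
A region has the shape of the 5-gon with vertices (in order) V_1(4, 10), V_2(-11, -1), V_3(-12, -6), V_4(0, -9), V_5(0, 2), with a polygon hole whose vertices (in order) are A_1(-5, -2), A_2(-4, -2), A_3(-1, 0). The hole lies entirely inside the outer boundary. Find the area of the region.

Outer boundary:
Apply the shoelace (surveyor's) formula: 2A = Σ (x_i·y_{i+1} − x_{i+1}·y_i), indices taken mod 5.
Σ = (106) + (54) + (108) + (0) + (-8) = 260
Area = |Σ|/2 = 130.
Hole:
Σ = (2) + (-2) + (2) = 2
Area = |Σ|/2 = 1.
Net area = 130 − 1 = 129.

129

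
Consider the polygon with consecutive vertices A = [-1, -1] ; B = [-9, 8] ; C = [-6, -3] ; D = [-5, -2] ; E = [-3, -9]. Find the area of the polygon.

44

Apply Gauss's area formula: 2A = Σ (x_i·y_{i+1} − x_{i+1}·y_i), indices taken mod 5.
A→B: (-1)(8) − (-9)(-1) = -17
B→C: (-9)(-3) − (-6)(8) = 75
C→D: (-6)(-2) − (-5)(-3) = -3
D→E: (-5)(-9) − (-3)(-2) = 39
E→A: (-3)(-1) − (-1)(-9) = -6
Σ = 88
Area = |Σ|/2 = 44.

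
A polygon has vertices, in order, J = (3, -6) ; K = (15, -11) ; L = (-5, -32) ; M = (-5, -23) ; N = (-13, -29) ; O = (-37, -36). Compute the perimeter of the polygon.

136

|JK| = √((12)² + (-5)²) = √169 = 13
|KL| = √((-20)² + (-21)²) = √841 = 29
|LM| = √((0)² + (9)²) = √81 = 9
|MN| = √((-8)² + (-6)²) = √100 = 10
|NO| = √((-24)² + (-7)²) = √625 = 25
|OJ| = √((40)² + (30)²) = √2500 = 50
Perimeter = 13 + 29 + 9 + 10 + 25 + 50 = 136.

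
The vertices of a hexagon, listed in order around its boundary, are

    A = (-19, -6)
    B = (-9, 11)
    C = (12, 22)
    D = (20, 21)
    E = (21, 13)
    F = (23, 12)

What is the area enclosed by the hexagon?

A→B: (-19)(11) − (-9)(-6) = -263
B→C: (-9)(22) − (12)(11) = -330
C→D: (12)(21) − (20)(22) = -188
D→E: (20)(13) − (21)(21) = -181
E→F: (21)(12) − (23)(13) = -47
F→A: (23)(-6) − (-19)(12) = 90
Σ = -919
Area = |Σ|/2 = 459.5.

459.5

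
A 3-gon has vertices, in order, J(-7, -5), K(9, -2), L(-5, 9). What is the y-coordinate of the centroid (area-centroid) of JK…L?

2/3

Apply the surveyor's formula. First the cross-terms c_i = x_i·y_{i+1} − x_{i+1}·y_i:
  59, 71, 88  ⇒  2A = 218, A = 109.
Then Σ (y_i + y_{i+1})·c_i = 436, so ȳ = 436 / (6·109) = 2/3.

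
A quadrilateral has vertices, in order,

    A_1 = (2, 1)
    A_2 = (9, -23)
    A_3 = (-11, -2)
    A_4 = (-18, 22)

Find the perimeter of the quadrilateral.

|A_1A_2| = √((7)² + (-24)²) = √625 = 25
|A_2A_3| = √((-20)² + (21)²) = √841 = 29
|A_3A_4| = √((-7)² + (24)²) = √625 = 25
|A_4A_1| = √((20)² + (-21)²) = √841 = 29
Perimeter = 25 + 29 + 25 + 29 = 108.

108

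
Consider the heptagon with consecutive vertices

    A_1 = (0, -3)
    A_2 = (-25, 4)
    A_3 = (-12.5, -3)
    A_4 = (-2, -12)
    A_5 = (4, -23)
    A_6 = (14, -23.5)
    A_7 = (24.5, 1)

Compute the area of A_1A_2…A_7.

516.125

Apply Gauss's area formula: 2A = Σ (x_i·y_{i+1} − x_{i+1}·y_i), indices taken mod 7.
Σ = (-75) + (125) + (144) + (94) + (228) + (589.75) + (-73.5) = 1032.25
Area = |Σ|/2 = 516.125.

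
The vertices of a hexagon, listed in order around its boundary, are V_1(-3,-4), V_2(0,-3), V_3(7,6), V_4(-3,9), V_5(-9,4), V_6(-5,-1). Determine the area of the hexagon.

113

Apply the shoelace (surveyor's) formula: 2A = Σ (x_i·y_{i+1} − x_{i+1}·y_i), indices taken mod 6.
V_1→V_2: (-3)(-3) − (0)(-4) = 9
V_2→V_3: (0)(6) − (7)(-3) = 21
V_3→V_4: (7)(9) − (-3)(6) = 81
V_4→V_5: (-3)(4) − (-9)(9) = 69
V_5→V_6: (-9)(-1) − (-5)(4) = 29
V_6→V_1: (-5)(-4) − (-3)(-1) = 17
Σ = 226
Area = |Σ|/2 = 113.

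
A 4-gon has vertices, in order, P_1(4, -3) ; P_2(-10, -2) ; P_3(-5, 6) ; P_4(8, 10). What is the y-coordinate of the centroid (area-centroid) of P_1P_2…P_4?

2.6

Apply Gauss's area formula. First the cross-terms c_i = x_i·y_{i+1} − x_{i+1}·y_i:
  -38, -70, -98, -64  ⇒  2A = -270, A = -135.
Then Σ (y_i + y_{i+1})·c_i = -2106, so ȳ = -2106 / (6·(-135)) = 2.6.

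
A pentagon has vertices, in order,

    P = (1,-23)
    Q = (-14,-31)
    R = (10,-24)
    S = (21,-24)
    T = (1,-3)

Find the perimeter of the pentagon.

|PQ| = √((-15)² + (-8)²) = √289 = 17
|QR| = √((24)² + (7)²) = √625 = 25
|RS| = √((11)² + (0)²) = √121 = 11
|ST| = √((-20)² + (21)²) = √841 = 29
|TP| = √((0)² + (-20)²) = √400 = 20
Perimeter = 17 + 25 + 11 + 29 + 20 = 102.

102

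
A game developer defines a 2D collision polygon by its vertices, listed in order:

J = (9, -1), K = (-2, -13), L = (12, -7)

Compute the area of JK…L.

51

Σ = (-119) + (170) + (51) = 102
Area = |Σ|/2 = 51.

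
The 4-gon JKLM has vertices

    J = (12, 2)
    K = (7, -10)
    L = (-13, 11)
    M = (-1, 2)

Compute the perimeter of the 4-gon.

70

|JK| = √((-5)² + (-12)²) = √169 = 13
|KL| = √((-20)² + (21)²) = √841 = 29
|LM| = √((12)² + (-9)²) = √225 = 15
|MJ| = √((13)² + (0)²) = √169 = 13
Perimeter = 13 + 29 + 15 + 13 = 70.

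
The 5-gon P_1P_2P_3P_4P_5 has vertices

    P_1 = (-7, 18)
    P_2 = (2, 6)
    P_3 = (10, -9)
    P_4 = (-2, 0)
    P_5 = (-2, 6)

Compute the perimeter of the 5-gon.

|P_1P_2| = √((9)² + (-12)²) = √225 = 15
|P_2P_3| = √((8)² + (-15)²) = √289 = 17
|P_3P_4| = √((-12)² + (9)²) = √225 = 15
|P_4P_5| = √((0)² + (6)²) = √36 = 6
|P_5P_1| = √((-5)² + (12)²) = √169 = 13
Perimeter = 15 + 17 + 15 + 6 + 13 = 66.

66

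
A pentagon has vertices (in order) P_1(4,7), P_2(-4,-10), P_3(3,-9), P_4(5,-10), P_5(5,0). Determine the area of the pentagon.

Σ = (-12) + (66) + (15) + (50) + (35) = 154
Area = |Σ|/2 = 77.

77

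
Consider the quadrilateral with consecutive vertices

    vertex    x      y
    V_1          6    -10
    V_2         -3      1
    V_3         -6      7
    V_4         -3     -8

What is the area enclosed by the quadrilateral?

Σ = (-24) + (-15) + (69) + (78) = 108
Area = |Σ|/2 = 54.

54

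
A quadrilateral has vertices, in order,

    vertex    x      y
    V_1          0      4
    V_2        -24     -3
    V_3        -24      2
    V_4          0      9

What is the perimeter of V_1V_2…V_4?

60

|V_1V_2| = √((-24)² + (-7)²) = √625 = 25
|V_2V_3| = √((0)² + (5)²) = √25 = 5
|V_3V_4| = √((24)² + (7)²) = √625 = 25
|V_4V_1| = √((0)² + (-5)²) = √25 = 5
Perimeter = 25 + 5 + 25 + 5 = 60.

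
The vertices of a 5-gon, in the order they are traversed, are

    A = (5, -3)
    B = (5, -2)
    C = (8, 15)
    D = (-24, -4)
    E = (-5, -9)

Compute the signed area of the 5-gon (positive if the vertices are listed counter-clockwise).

340

Apply the shoelace (surveyor's) formula: 2A = Σ (x_i·y_{i+1} − x_{i+1}·y_i), indices taken mod 5.
A→B: (5)(-2) − (5)(-3) = 5
B→C: (5)(15) − (8)(-2) = 91
C→D: (8)(-4) − (-24)(15) = 328
D→E: (-24)(-9) − (-5)(-4) = 196
E→A: (-5)(-3) − (5)(-9) = 60
Σ = 680
Signed area = Σ/2 = 340 (positive ⇒ counter-clockwise traversal).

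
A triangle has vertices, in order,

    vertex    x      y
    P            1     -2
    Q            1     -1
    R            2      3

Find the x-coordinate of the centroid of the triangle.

Apply Gauss's area formula. First the cross-terms c_i = x_i·y_{i+1} − x_{i+1}·y_i:
  1, 5, -7  ⇒  2A = -1, A = -0.5.
Then Σ (x_i + x_{i+1})·c_i = -4, so x̄ = -4 / (6·(-0.5)) = 4/3.

4/3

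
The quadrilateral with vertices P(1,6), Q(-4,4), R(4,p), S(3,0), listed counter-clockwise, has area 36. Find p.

Write out the shoelace sum; only the two edges meeting at R involve p:
2·Area = [((-4)·p − 4·4) + (4·0 − 3·p)] + 46
       = -7·p + 30 = 72
⇒ p = -6.

-6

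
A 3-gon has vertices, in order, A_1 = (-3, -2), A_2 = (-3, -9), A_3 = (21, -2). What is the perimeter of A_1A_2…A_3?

56

|A_1A_2| = √((0)² + (-7)²) = √49 = 7
|A_2A_3| = √((24)² + (7)²) = √625 = 25
|A_3A_1| = √((-24)² + (0)²) = √576 = 24
Perimeter = 7 + 25 + 24 = 56.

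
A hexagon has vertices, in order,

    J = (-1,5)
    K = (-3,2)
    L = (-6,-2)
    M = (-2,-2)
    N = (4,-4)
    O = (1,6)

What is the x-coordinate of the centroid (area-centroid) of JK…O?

Apply the shoelace formula. First the cross-terms c_i = x_i·y_{i+1} − x_{i+1}·y_i:
  13, 18, 8, 16, 28, 11  ⇒  2A = 94, A = 47.
Then Σ (x_i + x_{i+1})·c_i = -106, so x̄ = -106 / (6·47) = -53/141.

-53/141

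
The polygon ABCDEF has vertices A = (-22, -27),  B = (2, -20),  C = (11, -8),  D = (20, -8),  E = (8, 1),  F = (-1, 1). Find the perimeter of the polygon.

|AB| = √((24)² + (7)²) = √625 = 25
|BC| = √((9)² + (12)²) = √225 = 15
|CD| = √((9)² + (0)²) = √81 = 9
|DE| = √((-12)² + (9)²) = √225 = 15
|EF| = √((-9)² + (0)²) = √81 = 9
|FA| = √((-21)² + (-28)²) = √1225 = 35
Perimeter = 25 + 15 + 9 + 15 + 9 + 35 = 108.

108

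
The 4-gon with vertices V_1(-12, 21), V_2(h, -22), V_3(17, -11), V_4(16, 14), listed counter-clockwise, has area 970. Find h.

Write out the shoelace sum; only the two edges meeting at V_2 involve h:
2·Area = [((-12)·(-22) − h·21) + (h·(-11) − 17·(-22))] + 918
       = -32·h + 1556 = 1940
⇒ h = -12.

-12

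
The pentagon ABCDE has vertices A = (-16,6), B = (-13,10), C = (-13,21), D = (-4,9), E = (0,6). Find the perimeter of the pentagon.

|AB| = √((3)² + (4)²) = √25 = 5
|BC| = √((0)² + (11)²) = √121 = 11
|CD| = √((9)² + (-12)²) = √225 = 15
|DE| = √((4)² + (-3)²) = √25 = 5
|EA| = √((-16)² + (0)²) = √256 = 16
Perimeter = 5 + 11 + 15 + 5 + 16 = 52.

52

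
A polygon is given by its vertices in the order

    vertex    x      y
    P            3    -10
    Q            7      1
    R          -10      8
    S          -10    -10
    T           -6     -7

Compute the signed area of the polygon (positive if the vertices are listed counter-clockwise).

Cross-terms: 73, 66, 180, 10, 81  ⇒  Σ = 410
Signed area = Σ/2 = 205 (positive ⇒ counter-clockwise traversal).

205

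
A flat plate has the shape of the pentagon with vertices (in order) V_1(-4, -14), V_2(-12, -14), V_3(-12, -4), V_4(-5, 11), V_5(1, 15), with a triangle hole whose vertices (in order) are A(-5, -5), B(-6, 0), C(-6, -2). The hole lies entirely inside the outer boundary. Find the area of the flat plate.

211

Outer boundary:
V_1→V_2: (-4)(-14) − (-12)(-14) = -112
V_2→V_3: (-12)(-4) − (-12)(-14) = -120
V_3→V_4: (-12)(11) − (-5)(-4) = -152
V_4→V_5: (-5)(15) − (1)(11) = -86
V_5→V_1: (1)(-14) − (-4)(15) = 46
Σ = -424
Area = |Σ|/2 = 212.
Hole:
Σ = (-30) + (12) + (20) = 2
Area = |Σ|/2 = 1.
Net area = 212 − 1 = 211.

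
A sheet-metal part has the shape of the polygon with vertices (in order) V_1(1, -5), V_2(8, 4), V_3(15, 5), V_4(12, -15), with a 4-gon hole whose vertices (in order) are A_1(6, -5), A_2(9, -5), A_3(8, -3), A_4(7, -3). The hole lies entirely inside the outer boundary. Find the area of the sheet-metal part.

Outer boundary:
Σ = (44) + (-20) + (-285) + (-45) = -306
Area = |Σ|/2 = 153.
Hole:
Σ = (15) + (13) + (-3) + (-17) = 8
Area = |Σ|/2 = 4.
Net area = 153 − 4 = 149.

149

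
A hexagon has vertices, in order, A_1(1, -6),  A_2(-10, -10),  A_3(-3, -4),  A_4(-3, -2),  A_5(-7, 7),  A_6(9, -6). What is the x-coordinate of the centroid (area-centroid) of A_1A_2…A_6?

-182/255

Apply the surveyor's formula. First the cross-terms c_i = x_i·y_{i+1} − x_{i+1}·y_i:
  -70, 10, -6, -35, -21, -48  ⇒  2A = -170, A = -85.
Then Σ (x_i + x_{i+1})·c_i = 364, so x̄ = 364 / (6·(-85)) = -182/255.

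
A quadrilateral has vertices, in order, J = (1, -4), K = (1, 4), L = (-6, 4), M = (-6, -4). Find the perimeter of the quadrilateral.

|JK| = √((0)² + (8)²) = √64 = 8
|KL| = √((-7)² + (0)²) = √49 = 7
|LM| = √((0)² + (-8)²) = √64 = 8
|MJ| = √((7)² + (0)²) = √49 = 7
Perimeter = 8 + 7 + 8 + 7 = 30.

30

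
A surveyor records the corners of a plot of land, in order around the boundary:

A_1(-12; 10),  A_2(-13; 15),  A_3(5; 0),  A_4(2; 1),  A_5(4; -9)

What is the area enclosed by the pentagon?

Apply the shoelace formula: 2A = Σ (x_i·y_{i+1} − x_{i+1}·y_i), indices taken mod 5.
Σ = (-50) + (-75) + (5) + (-22) + (-68) = -210
Area = |Σ|/2 = 105.

105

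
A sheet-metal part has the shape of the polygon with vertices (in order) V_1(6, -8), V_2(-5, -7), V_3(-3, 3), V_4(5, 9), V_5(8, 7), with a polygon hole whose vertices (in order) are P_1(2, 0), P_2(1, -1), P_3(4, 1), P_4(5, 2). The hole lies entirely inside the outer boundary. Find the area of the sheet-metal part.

Outer boundary:
Apply the surveyor's formula: 2A = Σ (x_i·y_{i+1} − x_{i+1}·y_i), indices taken mod 5.
Σ = (-82) + (-36) + (-42) + (-37) + (-106) = -303
Area = |Σ|/2 = 151.5.
Hole:
Apply Gauss's area formula: 2A = Σ (x_i·y_{i+1} − x_{i+1}·y_i), indices taken mod 4.
Cross-terms: -2, 5, 3, -4  ⇒  Σ = 2
Area = |Σ|/2 = 1.
Net area = 151.5 − 1 = 150.5.

150.5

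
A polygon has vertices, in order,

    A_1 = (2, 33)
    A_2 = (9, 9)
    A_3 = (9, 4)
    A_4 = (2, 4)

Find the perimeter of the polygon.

66

|A_1A_2| = √((7)² + (-24)²) = √625 = 25
|A_2A_3| = √((0)² + (-5)²) = √25 = 5
|A_3A_4| = √((-7)² + (0)²) = √49 = 7
|A_4A_1| = √((0)² + (29)²) = √841 = 29
Perimeter = 25 + 5 + 7 + 29 = 66.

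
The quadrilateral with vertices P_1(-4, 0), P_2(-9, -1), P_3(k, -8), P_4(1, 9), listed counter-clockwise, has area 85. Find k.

Write out the shoelace sum; only the two edges meeting at P_3 involve k:
2·Area = [((-9)·(-8) − k·(-1)) + (k·9 − 1·(-8))] + 40
       = 10·k + 120 = 170
⇒ k = 5.

5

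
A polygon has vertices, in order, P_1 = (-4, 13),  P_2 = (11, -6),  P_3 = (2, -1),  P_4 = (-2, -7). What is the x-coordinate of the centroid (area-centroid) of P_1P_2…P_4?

124/141

Apply the surveyor's formula. First the cross-terms c_i = x_i·y_{i+1} − x_{i+1}·y_i:
  -119, 1, -16, -54  ⇒  2A = -188, A = -94.
Then Σ (x_i + x_{i+1})·c_i = -496, so x̄ = -496 / (6·(-94)) = 124/141.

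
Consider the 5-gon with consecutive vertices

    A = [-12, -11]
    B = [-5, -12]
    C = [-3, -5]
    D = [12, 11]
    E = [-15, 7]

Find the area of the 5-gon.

301.5

Σ = (89) + (-11) + (27) + (249) + (249) = 603
Area = |Σ|/2 = 301.5.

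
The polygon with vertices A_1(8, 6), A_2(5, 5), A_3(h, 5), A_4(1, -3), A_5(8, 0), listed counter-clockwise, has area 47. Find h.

1

The doubled signed area Σ (x_i y_{i+1} − x_{i+1} y_i) is linear in h.
With h=0 it equals 102; the coefficient of h is -8 (from the two edges through A_3).
So -8·h + 102 = 2·47 = 94 ⇒ h = 1.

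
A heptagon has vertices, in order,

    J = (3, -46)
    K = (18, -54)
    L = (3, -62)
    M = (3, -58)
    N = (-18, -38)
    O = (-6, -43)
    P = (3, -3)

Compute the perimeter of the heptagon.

164

|JK| = √((15)² + (-8)²) = √289 = 17
|KL| = √((-15)² + (-8)²) = √289 = 17
|LM| = √((0)² + (4)²) = √16 = 4
|MN| = √((-21)² + (20)²) = √841 = 29
|NO| = √((12)² + (-5)²) = √169 = 13
|OP| = √((9)² + (40)²) = √1681 = 41
|PJ| = √((0)² + (-43)²) = √1849 = 43
Perimeter = 17 + 17 + 4 + 29 + 13 + 41 + 43 = 164.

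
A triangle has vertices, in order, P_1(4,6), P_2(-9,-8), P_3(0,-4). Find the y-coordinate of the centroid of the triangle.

-2

Apply the surveyor's formula. First the cross-terms c_i = x_i·y_{i+1} − x_{i+1}·y_i:
  22, 36, 16  ⇒  2A = 74, A = 37.
Then Σ (y_i + y_{i+1})·c_i = -444, so ȳ = -444 / (6·37) = -2.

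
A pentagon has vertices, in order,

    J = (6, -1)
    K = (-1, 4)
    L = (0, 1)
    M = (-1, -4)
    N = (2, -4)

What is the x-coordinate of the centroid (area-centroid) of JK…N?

Apply the surveyor's formula. First the cross-terms c_i = x_i·y_{i+1} − x_{i+1}·y_i:
  23, -1, 1, 12, 22  ⇒  2A = 57, A = 28.5.
Then Σ (x_i + x_{i+1})·c_i = 303, so x̄ = 303 / (6·28.5) = 101/57.

101/57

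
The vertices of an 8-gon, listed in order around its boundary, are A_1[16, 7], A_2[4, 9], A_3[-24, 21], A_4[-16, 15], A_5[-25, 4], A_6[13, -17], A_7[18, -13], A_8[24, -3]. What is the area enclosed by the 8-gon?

843.5

Apply Gauss's area formula: 2A = Σ (x_i·y_{i+1} − x_{i+1}·y_i), indices taken mod 8.
Σ = (116) + (300) + (-24) + (311) + (373) + (137) + (258) + (216) = 1687
Area = |Σ|/2 = 843.5.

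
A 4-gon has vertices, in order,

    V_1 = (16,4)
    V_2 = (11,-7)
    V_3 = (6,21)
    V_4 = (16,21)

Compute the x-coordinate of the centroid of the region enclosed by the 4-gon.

Apply Gauss's area formula. First the cross-terms c_i = x_i·y_{i+1} − x_{i+1}·y_i:
  -156, 273, -210, -272  ⇒  2A = -365, A = -182.5.
Then Σ (x_i + x_{i+1})·c_i = -12895, so x̄ = -12895 / (6·(-182.5)) = 2579/219.

2579/219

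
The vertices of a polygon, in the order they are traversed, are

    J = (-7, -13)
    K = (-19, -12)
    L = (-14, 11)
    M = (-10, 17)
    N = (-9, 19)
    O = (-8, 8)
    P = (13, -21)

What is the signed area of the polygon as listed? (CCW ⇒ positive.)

Cross-terms: -163, -377, -128, -37, 80, 64, -316  ⇒  Σ = -877
Signed area = Σ/2 = -438.5 (negative ⇒ clockwise traversal).

-438.5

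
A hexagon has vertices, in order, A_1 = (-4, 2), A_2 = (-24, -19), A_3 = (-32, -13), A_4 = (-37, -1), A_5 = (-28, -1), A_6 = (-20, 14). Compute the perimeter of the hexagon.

|A_1A_2| = √((-20)² + (-21)²) = √841 = 29
|A_2A_3| = √((-8)² + (6)²) = √100 = 10
|A_3A_4| = √((-5)² + (12)²) = √169 = 13
|A_4A_5| = √((9)² + (0)²) = √81 = 9
|A_5A_6| = √((8)² + (15)²) = √289 = 17
|A_6A_1| = √((16)² + (-12)²) = √400 = 20
Perimeter = 29 + 10 + 13 + 9 + 17 + 20 = 98.

98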